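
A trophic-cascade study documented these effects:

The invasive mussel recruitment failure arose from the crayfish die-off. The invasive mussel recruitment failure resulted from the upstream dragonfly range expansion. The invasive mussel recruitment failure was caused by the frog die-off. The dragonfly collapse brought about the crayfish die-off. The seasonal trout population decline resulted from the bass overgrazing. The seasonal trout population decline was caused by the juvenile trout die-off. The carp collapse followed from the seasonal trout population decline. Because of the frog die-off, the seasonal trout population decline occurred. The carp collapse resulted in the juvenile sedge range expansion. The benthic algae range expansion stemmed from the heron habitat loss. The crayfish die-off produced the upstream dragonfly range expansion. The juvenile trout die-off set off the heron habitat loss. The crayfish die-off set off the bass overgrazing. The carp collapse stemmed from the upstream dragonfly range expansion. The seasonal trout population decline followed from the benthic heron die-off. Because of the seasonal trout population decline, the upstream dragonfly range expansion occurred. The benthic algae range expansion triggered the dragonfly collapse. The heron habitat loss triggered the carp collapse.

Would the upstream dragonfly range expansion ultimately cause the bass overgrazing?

No

The upstream dragonfly range expansion leads to the invasive mussel recruitment failure, the carp collapse, the juvenile sedge range expansion; the bass overgrazing is not among them.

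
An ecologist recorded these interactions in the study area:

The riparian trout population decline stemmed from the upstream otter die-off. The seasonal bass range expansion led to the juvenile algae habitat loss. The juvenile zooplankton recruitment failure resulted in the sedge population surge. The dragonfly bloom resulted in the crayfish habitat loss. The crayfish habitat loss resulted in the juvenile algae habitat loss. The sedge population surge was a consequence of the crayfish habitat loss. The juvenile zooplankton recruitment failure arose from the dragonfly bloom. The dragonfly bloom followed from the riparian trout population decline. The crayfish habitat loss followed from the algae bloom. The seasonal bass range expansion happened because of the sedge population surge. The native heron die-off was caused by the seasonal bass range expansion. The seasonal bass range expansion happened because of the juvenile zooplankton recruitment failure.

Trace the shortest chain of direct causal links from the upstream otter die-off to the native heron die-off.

the upstream otter die-off → the riparian trout population decline
the riparian trout population decline → the dragonfly bloom
the dragonfly bloom → the juvenile zooplankton recruitment failure
the juvenile zooplankton recruitment failure → the seasonal bass range expansion
the seasonal bass range expansion → the native heron die-off
Length: 5 steps.

the upstream otter die-off → the riparian trout population decline → the dragonfly bloom → the juvenile zooplankton recruitment failure → the seasonal bass range expansion → the native heron die-off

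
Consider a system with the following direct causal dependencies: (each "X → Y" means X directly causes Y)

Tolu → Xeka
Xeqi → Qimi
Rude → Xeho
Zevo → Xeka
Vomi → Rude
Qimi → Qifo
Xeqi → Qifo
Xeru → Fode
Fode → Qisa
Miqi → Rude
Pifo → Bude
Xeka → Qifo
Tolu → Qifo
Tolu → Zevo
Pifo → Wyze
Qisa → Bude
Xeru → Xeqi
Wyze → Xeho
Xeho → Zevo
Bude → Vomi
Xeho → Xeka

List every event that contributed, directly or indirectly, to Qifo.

Bude, Fode, Miqi, Pifo, Qimi, Qisa, Rude, Tolu, Vomi, Wyze, Xeho, Xeka, Xeqi, Xeru, Zevo

Immediate causes of Qifo: Xeqi, Qimi, Tolu, Xeka.
Further upstream: Miqi, Pifo, Xeru, Fode, Qisa, Bude, Wyze, Vomi, Rude, Xeho, Zevo.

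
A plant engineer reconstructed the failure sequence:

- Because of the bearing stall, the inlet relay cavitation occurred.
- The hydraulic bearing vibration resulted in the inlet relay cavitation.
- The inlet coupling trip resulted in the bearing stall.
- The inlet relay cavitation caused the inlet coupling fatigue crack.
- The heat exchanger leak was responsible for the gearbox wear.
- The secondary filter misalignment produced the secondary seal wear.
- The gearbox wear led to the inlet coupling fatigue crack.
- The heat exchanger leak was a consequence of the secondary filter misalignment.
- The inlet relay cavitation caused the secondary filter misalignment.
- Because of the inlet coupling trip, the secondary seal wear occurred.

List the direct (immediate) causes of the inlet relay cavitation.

Upstream contributors include the inlet coupling trip, but only the bearing stall, the hydraulic bearing vibration feed directly into the inlet relay cavitation.

the bearing stall, the hydraulic bearing vibration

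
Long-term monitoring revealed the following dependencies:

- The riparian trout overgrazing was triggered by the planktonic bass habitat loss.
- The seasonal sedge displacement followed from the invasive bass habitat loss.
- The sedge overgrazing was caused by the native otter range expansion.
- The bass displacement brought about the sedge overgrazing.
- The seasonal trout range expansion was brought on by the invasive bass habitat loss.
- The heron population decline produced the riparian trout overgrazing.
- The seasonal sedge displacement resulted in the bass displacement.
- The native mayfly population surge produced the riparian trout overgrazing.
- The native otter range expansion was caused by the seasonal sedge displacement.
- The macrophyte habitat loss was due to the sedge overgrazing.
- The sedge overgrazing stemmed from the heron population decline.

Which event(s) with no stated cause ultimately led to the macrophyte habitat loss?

Tracing upstream from the macrophyte habitat loss: the macrophyte habitat loss ← the sedge overgrazing ← the native otter range expansion ← the seasonal sedge displacement ← the invasive bass habitat loss.
A separate upstream branch: the macrophyte habitat loss ← the sedge overgrazing ← the heron population decline.
Each of those chain origins has no stated cause.

the heron population decline, the invasive bass habitat loss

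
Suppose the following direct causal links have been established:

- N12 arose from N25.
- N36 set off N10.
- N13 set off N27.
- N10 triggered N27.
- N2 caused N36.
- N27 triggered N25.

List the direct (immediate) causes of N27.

Upstream contributors include N2, N36, but only N10, N13 feed directly into N27.

N10, N13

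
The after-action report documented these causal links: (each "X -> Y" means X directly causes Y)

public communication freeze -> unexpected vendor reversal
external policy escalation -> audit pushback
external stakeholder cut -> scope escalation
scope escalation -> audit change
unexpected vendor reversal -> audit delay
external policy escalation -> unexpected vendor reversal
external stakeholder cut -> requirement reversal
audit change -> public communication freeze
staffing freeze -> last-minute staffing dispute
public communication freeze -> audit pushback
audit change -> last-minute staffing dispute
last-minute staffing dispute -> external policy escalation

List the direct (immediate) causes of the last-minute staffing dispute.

Upstream contributors include the external stakeholder cut, the scope escalation, but only the audit change, the staffing freeze feed directly into the last-minute staffing dispute.

the audit change, the staffing freeze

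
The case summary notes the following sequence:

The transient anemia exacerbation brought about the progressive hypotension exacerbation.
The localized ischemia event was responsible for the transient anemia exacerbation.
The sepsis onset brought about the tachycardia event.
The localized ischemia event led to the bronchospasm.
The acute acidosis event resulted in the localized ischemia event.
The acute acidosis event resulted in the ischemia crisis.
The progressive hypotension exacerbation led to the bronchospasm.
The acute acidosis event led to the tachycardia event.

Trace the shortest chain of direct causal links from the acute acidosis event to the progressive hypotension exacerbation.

the acute acidosis event → the localized ischemia event → the transient anemia exacerbation → the progressive hypotension exacerbation

the acute acidosis event → the localized ischemia event
the localized ischemia event → the transient anemia exacerbation
the transient anemia exacerbation → the progressive hypotension exacerbation
Length: 3 steps.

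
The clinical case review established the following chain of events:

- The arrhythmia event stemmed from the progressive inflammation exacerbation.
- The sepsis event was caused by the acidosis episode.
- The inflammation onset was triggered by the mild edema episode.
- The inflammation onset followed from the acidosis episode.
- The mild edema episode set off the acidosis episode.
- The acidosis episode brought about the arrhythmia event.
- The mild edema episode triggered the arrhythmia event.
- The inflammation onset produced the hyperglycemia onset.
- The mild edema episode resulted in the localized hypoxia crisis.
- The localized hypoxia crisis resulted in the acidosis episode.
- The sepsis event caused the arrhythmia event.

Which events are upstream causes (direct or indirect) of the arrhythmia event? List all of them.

Immediate causes of the arrhythmia event: the mild edema episode, the acidosis episode, the sepsis event, the progressive inflammation exacerbation.
Further upstream: the localized hypoxia crisis.

the acidosis episode, the localized hypoxia crisis, the mild edema episode, the progressive inflammation exacerbation, the sepsis event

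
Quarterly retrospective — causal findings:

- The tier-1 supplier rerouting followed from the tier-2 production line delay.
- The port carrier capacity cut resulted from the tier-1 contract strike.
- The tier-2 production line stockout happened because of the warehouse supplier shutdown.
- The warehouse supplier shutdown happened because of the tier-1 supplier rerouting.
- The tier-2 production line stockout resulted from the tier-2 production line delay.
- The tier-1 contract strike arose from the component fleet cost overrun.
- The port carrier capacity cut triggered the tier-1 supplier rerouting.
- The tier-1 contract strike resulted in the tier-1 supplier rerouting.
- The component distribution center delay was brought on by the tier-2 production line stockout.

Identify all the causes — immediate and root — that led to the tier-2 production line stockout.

the component fleet cost overrun, the port carrier capacity cut, the tier-1 contract strike, the tier-1 supplier rerouting, the tier-2 production line delay, the warehouse supplier shutdown

Immediate causes of the tier-2 production line stockout: the tier-2 production line delay, the warehouse supplier shutdown.
Further upstream: the component fleet cost overrun, the tier-1 contract strike, the port carrier capacity cut, the tier-1 supplier rerouting.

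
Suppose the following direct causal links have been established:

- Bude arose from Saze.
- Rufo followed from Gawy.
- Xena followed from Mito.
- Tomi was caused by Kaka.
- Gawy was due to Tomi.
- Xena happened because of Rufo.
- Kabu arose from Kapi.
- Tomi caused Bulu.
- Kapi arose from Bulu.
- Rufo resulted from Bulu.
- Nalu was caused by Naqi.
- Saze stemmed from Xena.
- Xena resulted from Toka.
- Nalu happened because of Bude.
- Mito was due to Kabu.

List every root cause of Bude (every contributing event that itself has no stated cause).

Kaka, Toka

Tracing upstream from Bude: Bude ← Saze ← Xena ← Rufo ← Bulu ← Tomi ← Kaka.
A separate upstream branch: Bude ← Saze ← Xena ← Toka.
Each of those chain origins has no stated cause.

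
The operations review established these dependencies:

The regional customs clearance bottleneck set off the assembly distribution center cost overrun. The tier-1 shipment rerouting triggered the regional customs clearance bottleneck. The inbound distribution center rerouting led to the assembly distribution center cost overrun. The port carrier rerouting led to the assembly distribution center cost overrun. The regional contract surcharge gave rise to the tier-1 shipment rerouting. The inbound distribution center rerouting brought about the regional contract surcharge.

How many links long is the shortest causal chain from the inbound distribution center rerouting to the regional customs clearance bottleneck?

3

Shortest chain: the inbound distribution center rerouting → the regional contract surcharge → the tier-1 shipment rerouting → the regional customs clearance bottleneck.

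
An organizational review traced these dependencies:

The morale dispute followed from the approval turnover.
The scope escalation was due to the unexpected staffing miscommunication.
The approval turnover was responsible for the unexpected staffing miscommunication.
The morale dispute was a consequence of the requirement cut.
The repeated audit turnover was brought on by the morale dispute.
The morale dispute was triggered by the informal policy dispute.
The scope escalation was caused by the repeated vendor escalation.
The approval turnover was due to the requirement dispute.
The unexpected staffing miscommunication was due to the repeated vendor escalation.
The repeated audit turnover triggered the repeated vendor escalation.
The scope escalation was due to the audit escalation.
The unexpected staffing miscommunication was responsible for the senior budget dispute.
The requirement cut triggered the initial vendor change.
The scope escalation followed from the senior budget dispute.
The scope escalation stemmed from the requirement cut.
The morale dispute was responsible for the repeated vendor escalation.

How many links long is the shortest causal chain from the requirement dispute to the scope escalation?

3

Shortest chain: the requirement dispute → the approval turnover → the unexpected staffing miscommunication → the scope escalation.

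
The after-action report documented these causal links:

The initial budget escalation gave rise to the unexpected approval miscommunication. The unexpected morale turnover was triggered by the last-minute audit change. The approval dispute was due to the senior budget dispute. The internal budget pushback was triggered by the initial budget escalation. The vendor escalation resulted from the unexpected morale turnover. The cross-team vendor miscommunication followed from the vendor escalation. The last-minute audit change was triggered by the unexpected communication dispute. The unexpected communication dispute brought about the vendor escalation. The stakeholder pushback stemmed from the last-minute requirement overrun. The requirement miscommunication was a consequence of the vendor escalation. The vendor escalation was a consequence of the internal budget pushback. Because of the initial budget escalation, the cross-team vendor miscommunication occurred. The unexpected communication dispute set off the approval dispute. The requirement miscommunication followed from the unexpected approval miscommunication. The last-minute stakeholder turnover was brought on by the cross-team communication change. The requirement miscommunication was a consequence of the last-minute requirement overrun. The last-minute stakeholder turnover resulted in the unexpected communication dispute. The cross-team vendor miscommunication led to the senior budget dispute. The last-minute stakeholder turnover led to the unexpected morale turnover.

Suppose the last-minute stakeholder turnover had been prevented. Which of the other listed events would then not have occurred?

Downstream of the last-minute stakeholder turnover: the unexpected communication dispute, the last-minute audit change, the unexpected morale turnover, the vendor escalation, the cross-team vendor miscommunication, the senior budget dispute, the approval dispute, the requirement miscommunication.
Of those, still caused via another path: the vendor escalation, the cross-team vendor miscommunication, the senior budget dispute, the approval dispute, the requirement miscommunication.
The remainder have no surviving cause.

the last-minute audit change, the unexpected communication dispute, the unexpected morale turnover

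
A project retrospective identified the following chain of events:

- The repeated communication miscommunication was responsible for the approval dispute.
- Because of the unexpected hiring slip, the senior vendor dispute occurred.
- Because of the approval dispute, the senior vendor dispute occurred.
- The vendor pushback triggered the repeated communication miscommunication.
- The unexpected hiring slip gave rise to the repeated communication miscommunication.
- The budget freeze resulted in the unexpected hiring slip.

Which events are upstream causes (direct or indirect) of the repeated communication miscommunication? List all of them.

Immediate causes of the repeated communication miscommunication: the unexpected hiring slip, the vendor pushback.
Further upstream: the budget freeze.

the budget freeze, the unexpected hiring slip, the vendor pushback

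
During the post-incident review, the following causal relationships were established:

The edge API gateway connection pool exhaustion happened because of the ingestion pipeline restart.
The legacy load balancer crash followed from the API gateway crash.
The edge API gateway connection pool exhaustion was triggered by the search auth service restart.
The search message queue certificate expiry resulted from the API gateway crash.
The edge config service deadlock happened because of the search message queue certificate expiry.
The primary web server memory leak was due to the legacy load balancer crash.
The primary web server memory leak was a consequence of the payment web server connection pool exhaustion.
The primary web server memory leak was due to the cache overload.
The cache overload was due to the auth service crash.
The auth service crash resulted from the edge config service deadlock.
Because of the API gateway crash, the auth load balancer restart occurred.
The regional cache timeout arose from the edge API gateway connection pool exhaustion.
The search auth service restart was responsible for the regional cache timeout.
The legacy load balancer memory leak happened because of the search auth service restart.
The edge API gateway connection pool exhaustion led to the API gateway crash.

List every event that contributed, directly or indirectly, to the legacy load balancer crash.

the API gateway crash, the edge API gateway connection pool exhaustion, the ingestion pipeline restart, the search auth service restart

Immediate cause of the legacy load balancer crash: the API gateway crash.
Further upstream: the search auth service restart, the ingestion pipeline restart, the edge API gateway connection pool exhaustion.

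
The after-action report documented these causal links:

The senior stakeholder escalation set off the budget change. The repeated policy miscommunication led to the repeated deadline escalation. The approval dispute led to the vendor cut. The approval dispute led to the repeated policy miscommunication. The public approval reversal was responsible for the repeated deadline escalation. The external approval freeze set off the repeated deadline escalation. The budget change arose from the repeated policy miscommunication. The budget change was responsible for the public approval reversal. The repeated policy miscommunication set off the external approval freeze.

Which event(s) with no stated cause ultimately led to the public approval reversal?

the approval dispute, the senior stakeholder escalation

Tracing upstream from the public approval reversal: the public approval reversal ← the budget change ← the repeated policy miscommunication ← the approval dispute.
A separate upstream branch: the public approval reversal ← the budget change ← the senior stakeholder escalation.
Each of those chain origins has no stated cause.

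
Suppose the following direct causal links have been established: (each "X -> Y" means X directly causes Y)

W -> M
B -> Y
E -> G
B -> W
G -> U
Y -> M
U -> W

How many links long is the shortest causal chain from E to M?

4

Shortest chain: E → G → U → W → M.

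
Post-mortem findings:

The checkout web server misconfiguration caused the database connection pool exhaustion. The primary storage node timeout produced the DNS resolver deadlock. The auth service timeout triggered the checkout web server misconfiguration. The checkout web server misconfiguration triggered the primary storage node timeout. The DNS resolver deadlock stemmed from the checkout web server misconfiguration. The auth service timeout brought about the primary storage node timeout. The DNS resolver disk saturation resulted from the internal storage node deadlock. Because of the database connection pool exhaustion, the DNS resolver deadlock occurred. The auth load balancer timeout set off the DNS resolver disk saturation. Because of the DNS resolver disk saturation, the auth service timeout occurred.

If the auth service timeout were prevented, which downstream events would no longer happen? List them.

Downstream of the auth service timeout: the checkout web server misconfiguration, the database connection pool exhaustion, the primary storage node timeout, the DNS resolver deadlock.

the DNS resolver deadlock, the checkout web server misconfiguration, the database connection pool exhaustion, the primary storage node timeout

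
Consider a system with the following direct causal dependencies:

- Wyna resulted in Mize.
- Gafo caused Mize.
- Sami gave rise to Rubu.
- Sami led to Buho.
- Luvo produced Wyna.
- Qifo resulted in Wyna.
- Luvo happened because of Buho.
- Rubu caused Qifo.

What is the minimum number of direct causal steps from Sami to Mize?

4

Shortest chain: Sami → Rubu → Qifo → Wyna → Mize.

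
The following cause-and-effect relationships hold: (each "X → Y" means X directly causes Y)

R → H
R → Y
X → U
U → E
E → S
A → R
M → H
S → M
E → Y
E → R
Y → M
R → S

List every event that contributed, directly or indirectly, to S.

Immediate causes of S: E, R.
Further upstream: X, U, A.

A, E, R, U, X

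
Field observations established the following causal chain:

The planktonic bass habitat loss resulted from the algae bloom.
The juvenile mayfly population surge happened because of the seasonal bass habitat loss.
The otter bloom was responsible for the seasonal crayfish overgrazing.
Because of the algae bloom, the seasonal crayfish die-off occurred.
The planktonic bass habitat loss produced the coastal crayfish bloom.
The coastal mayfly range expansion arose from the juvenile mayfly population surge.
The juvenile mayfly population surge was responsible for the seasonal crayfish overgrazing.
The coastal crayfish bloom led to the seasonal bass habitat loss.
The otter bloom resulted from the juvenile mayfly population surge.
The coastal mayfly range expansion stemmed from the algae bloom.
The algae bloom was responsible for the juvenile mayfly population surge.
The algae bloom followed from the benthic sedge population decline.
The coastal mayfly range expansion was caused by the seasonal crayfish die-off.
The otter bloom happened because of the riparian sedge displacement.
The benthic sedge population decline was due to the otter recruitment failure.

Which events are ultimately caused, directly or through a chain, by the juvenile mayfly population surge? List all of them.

Direct effects: the otter bloom, the coastal mayfly range expansion, the seasonal crayfish overgrazing.
Not reachable from it: the otter recruitment failure, the benthic sedge population decline, the riparian sedge displacement, the algae bloom, the planktonic bass habitat loss, the coastal crayfish bloom, the seasonal bass habitat loss, the seasonal crayfish die-off.

the coastal mayfly range expansion, the otter bloom, the seasonal crayfish overgrazing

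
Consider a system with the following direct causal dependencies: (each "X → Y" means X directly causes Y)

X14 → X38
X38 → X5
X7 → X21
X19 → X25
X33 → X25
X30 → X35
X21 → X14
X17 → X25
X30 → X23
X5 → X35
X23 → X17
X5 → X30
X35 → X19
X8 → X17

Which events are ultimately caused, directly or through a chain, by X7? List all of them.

Direct effects: X21.
2 steps out: X14.
3 steps out: X38.
4 steps out: X5.
5 steps out: X30, X35.
6 steps out: X23, X19.
7 steps out: X17, X25.
Not reachable from it: X33, X8.

X14, X17, X19, X21, X23, X25, X30, X35, X38, X5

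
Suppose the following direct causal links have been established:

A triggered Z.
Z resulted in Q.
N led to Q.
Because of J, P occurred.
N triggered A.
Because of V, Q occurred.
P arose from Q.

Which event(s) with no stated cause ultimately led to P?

Tracing upstream from P: P ← Q ← N.
A separate upstream branch: P ← Q ← V.
A separate upstream branch: P ← J.
Each of those chain origins has no stated cause.

J, N, V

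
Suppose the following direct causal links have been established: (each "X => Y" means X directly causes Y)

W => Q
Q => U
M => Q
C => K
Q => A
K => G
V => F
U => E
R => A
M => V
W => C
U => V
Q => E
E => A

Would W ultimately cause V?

There is a causal chain: W → Q → U → V.

Yes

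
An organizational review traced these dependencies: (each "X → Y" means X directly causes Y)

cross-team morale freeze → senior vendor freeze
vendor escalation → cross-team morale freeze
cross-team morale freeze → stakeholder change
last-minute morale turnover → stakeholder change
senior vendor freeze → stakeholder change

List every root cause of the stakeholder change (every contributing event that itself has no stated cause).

the last-minute morale turnover, the vendor escalation

Tracing upstream from the stakeholder change: the stakeholder change ← the last-minute morale turnover.
A separate upstream branch: the stakeholder change ← the cross-team morale freeze ← the vendor escalation.
Each of those chain origins has no stated cause.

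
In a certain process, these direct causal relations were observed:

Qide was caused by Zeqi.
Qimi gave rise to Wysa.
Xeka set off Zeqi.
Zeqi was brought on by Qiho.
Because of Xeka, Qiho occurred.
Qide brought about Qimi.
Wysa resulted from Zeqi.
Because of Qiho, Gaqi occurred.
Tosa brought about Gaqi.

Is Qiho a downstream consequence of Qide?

Qide leads to Qimi, Wysa; Qiho is not among them.

No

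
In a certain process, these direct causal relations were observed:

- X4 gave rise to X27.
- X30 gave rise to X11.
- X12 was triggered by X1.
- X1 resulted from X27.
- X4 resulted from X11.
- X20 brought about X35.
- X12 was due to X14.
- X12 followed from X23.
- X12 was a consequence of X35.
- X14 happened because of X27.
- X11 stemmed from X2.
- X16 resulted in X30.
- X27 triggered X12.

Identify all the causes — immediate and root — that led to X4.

Immediate cause of X4: X11.
Further upstream: X16, X2, X30.

X11, X16, X2, X30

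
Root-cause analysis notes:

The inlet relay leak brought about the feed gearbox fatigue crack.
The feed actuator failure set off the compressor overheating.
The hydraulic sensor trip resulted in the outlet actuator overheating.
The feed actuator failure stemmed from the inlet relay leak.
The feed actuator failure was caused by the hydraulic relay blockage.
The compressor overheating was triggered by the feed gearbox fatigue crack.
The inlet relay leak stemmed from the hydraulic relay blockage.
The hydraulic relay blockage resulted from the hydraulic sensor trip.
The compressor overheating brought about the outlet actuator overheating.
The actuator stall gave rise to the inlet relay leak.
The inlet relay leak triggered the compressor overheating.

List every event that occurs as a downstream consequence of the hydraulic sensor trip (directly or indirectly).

Direct effects: the hydraulic relay blockage, the outlet actuator overheating.
2 steps out: the inlet relay leak, the feed actuator failure.
3 steps out: the feed gearbox fatigue crack, the compressor overheating.
Not reachable from it: the actuator stall.

the compressor overheating, the feed actuator failure, the feed gearbox fatigue crack, the hydraulic relay blockage, the inlet relay leak, the outlet actuator overheating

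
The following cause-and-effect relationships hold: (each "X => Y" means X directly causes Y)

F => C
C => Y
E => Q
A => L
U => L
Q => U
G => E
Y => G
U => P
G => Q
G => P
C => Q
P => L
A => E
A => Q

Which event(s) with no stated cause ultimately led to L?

Tracing upstream from L: L ← U ← Q ← C ← F.
A separate upstream branch: L ← A.
Each of those chain origins has no stated cause.

A, F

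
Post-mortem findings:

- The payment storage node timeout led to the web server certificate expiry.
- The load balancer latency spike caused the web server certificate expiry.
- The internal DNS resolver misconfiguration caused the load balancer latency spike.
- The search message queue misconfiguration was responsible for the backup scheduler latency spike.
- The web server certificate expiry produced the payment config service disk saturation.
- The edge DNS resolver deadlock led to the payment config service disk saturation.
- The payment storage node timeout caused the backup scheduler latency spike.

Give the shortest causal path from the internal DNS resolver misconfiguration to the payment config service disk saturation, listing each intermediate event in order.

the internal DNS resolver misconfiguration → the load balancer latency spike → the web server certificate expiry → the payment config service disk saturation

the internal DNS resolver misconfiguration → the load balancer latency spike
the load balancer latency spike → the web server certificate expiry
the web server certificate expiry → the payment config service disk saturation
Length: 3 steps.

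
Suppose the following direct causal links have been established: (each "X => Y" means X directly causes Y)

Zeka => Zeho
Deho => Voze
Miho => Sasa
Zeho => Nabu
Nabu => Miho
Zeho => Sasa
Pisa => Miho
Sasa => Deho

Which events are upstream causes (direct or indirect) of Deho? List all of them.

Miho, Nabu, Pisa, Sasa, Zeho, Zeka

Immediate cause of Deho: Sasa.
Further upstream: Zeka, Zeho, Nabu, Miho, Pisa.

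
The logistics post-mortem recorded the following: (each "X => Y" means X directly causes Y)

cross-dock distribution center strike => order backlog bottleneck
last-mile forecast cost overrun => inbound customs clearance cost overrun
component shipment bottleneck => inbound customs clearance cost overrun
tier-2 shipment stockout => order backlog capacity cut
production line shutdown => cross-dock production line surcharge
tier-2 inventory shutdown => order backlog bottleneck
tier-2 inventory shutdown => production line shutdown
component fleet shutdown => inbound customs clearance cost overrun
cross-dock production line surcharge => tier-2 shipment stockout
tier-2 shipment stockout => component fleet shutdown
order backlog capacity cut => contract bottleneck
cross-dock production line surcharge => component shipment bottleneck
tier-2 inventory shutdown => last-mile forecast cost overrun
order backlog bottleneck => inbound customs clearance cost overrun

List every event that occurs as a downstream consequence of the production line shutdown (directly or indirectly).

the component fleet shutdown, the component shipment bottleneck, the contract bottleneck, the cross-dock production line surcharge, the inbound customs clearance cost overrun, the order backlog capacity cut, the tier-2 shipment stockout

Direct effects: the cross-dock production line surcharge.
2 steps out: the tier-2 shipment stockout, the component shipment bottleneck.
3 steps out: the order backlog capacity cut, the component fleet shutdown, the inbound customs clearance cost overrun.
4 steps out: the contract bottleneck.
Not reachable from it: the tier-2 inventory shutdown, the order backlog bottleneck, the last-mile forecast cost overrun, the cross-dock distribution center strike.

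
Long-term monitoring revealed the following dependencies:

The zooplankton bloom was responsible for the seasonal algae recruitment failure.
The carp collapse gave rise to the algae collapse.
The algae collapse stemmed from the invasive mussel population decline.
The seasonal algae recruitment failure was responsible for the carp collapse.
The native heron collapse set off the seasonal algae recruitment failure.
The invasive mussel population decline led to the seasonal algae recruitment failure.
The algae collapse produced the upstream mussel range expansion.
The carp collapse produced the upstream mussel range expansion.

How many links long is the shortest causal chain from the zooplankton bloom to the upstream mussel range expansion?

3

Shortest chain: the zooplankton bloom → the seasonal algae recruitment failure → the carp collapse → the upstream mussel range expansion.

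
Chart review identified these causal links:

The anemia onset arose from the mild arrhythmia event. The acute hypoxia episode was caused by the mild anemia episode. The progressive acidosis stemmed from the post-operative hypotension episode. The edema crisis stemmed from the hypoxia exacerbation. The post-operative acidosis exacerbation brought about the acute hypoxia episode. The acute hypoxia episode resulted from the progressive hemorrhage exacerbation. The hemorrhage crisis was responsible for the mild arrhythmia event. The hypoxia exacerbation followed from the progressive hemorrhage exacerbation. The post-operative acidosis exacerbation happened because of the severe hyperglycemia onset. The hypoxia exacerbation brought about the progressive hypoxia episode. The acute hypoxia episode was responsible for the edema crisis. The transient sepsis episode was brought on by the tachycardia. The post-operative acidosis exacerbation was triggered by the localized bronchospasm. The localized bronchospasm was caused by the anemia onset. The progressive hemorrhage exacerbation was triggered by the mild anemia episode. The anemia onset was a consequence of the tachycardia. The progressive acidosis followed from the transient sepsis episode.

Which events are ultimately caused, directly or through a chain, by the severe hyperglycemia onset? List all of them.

the acute hypoxia episode, the edema crisis, the post-operative acidosis exacerbation

Direct effects: the post-operative acidosis exacerbation.
2 steps out: the acute hypoxia episode.
3 steps out: the edema crisis.
Not reachable from it: the hemorrhage crisis, the tachycardia, the transient sepsis episode, the mild arrhythmia event, the anemia onset, the localized bronchospasm, the mild anemia episode, the post-operative hypotension episode, the progressive acidosis, the progressive hemorrhage exacerbation, the hypoxia exacerbation, the progressive hypoxia episode.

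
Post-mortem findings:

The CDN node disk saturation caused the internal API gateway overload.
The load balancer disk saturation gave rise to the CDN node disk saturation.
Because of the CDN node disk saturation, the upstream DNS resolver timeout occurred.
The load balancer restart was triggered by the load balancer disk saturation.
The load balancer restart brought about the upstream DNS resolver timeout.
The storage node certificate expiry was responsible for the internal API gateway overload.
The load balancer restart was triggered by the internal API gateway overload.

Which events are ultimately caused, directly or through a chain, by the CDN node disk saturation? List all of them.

the internal API gateway overload, the load balancer restart, the upstream DNS resolver timeout

Direct effects: the internal API gateway overload, the upstream DNS resolver timeout.
2 steps out: the load balancer restart.
Not reachable from it: the load balancer disk saturation, the storage node certificate expiry.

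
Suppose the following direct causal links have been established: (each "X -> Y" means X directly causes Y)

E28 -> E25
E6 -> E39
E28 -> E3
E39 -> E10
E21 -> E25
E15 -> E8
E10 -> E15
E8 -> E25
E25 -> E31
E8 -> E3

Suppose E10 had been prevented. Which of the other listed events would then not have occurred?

Downstream of E10: E15, E8, E3, E25, E31.
Of those, still caused via another path: E3, E25, E31.
The remainder have no surviving cause.

E15, E8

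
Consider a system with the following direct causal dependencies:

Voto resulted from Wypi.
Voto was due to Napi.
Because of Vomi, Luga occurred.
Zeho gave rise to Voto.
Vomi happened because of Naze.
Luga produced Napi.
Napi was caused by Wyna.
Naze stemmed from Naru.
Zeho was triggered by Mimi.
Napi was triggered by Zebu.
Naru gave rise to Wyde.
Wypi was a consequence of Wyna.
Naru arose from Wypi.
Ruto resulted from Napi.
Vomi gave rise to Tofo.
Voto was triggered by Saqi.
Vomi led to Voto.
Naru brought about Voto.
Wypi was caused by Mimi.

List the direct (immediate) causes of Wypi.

Mimi, Wyna

Mimi, Wyna → Wypi with nothing further upstream stated.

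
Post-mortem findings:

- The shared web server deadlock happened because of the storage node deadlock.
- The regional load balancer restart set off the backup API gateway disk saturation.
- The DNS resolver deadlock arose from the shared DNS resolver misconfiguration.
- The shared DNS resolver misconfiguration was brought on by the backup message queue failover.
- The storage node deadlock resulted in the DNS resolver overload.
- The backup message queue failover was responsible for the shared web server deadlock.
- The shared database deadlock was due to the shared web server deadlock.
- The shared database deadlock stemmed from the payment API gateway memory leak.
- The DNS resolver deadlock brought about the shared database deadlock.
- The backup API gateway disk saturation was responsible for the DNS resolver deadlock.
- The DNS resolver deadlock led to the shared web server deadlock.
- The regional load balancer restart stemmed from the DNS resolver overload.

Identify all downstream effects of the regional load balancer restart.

Direct effects: the backup API gateway disk saturation.
2 steps out: the DNS resolver deadlock.
3 steps out: the shared web server deadlock, the shared database deadlock.
Not reachable from it: the storage node deadlock, the payment API gateway memory leak, the DNS resolver overload, the backup message queue failover, the shared DNS resolver misconfiguration.

the DNS resolver deadlock, the backup API gateway disk saturation, the shared database deadlock, the shared web server deadlock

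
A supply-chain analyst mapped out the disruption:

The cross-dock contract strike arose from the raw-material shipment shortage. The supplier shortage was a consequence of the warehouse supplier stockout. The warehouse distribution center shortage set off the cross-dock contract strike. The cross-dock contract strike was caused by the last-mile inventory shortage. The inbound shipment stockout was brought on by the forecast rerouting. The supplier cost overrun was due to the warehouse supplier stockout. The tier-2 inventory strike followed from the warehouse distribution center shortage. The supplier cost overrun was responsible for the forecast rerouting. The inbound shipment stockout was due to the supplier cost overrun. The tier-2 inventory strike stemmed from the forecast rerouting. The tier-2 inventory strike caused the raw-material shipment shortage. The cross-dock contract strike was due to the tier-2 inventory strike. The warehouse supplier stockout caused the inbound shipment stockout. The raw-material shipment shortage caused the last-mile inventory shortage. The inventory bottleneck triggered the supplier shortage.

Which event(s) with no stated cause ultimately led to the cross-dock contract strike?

the warehouse distribution center shortage, the warehouse supplier stockout

Tracing upstream from the cross-dock contract strike: the cross-dock contract strike ← the tier-2 inventory strike ← the forecast rerouting ← the supplier cost overrun ← the warehouse supplier stockout.
A separate upstream branch: the cross-dock contract strike ← the warehouse distribution center shortage.
Each of those chain origins has no stated cause.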